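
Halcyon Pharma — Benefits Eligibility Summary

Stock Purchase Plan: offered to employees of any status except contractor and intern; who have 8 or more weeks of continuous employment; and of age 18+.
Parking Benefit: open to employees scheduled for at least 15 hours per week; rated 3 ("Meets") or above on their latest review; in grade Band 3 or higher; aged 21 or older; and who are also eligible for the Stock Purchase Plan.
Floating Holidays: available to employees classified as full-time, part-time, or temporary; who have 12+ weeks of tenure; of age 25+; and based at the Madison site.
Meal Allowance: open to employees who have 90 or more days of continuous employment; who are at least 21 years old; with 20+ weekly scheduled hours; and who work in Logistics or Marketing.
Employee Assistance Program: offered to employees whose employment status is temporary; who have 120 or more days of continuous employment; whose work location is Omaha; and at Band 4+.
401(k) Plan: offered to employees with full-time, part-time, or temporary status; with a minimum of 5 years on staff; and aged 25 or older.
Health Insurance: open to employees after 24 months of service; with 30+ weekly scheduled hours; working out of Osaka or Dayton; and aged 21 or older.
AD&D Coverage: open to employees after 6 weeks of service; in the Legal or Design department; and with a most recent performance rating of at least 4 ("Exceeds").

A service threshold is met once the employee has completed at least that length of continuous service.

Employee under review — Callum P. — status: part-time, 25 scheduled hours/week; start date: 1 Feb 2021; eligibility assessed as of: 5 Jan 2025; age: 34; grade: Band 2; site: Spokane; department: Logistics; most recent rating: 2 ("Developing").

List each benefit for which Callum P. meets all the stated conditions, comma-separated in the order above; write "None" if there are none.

Stock Purchase Plan, Meal Allowance

Service from 1 Feb 2021 to 5 Jan 2025: 1434 days.
Stock Purchase Plan — status part-time ✓ (not excluded); service 1434 days ≥ 8 weeks (≈56 days) ✓; age 34 ≥ 18 ✓ → eligible.
Parking Benefit — 25 hrs/wk ≥ 15 ✓; rating 2 < 3 ✗ → not eligible.
Floating Holidays — status part-time ✓; service 1434 days ≥ 12 weeks (≈84 days) ✓; age 34 ≥ 25 ✓; site Spokane ✗ (not Madison) → not eligible.
Meal Allowance — service 1434 days ≥ 90 days ✓; age 34 ≥ 21 ✓; 25 hrs/wk ≥ 20 ✓; dept Logistics ✓ → eligible.
Employee Assistance Program — status part-time ✗ (requires temporary) → not eligible.
401(k) Plan — status part-time ✓; service 1434 days < 5 years (≈1825 days) ✗ → not eligible.
Health Insurance — service 1434 days ≥ 24 months (≈720 days) ✓; 25 hrs/wk < 30 ✗ → not eligible.
AD&D Coverage — service 1434 days ≥ 6 weeks (≈42 days) ✓; dept Logistics ✗ → not eligible.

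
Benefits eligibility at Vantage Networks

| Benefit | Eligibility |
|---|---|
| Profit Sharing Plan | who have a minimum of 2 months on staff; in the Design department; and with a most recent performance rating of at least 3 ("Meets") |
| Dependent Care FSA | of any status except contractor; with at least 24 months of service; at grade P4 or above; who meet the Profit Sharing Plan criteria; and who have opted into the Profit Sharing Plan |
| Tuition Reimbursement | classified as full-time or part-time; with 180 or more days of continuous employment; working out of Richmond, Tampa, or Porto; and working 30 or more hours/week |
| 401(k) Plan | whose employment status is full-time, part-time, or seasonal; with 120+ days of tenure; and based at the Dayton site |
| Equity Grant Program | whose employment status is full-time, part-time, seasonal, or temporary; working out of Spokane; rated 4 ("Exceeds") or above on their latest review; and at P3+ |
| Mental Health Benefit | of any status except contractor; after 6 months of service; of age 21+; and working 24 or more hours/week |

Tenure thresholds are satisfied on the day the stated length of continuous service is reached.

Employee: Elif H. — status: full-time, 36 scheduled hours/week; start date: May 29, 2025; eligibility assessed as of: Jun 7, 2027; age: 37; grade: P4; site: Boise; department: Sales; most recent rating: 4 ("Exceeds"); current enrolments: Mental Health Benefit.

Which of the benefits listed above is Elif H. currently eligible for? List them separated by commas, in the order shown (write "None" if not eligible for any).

Service from May 29, 2025 to Jun 7, 2027: 739 days.
Profit Sharing Plan — service 739 days ≥ 2 months (≈60 days) ✓; dept Sales ✗ → not eligible.
Dependent Care FSA — status full-time ✓ (not excluded); service 739 days ≥ 24 months (≈720 days) ✓; grade P4 ≥ P4 ✓; not eligible for Profit Sharing Plan ✗ → not eligible.
Tuition Reimbursement — status full-time ✓; service 739 days ≥ 180 days ✓; site Boise ✗ (not Richmond, Tampa, or Porto) → not eligible.
401(k) Plan — status full-time ✓; service 739 days ≥ 120 days ✓; site Boise ✗ (not Dayton) → not eligible.
Equity Grant Program — status full-time ✓; site Boise ✗ (not Spokane) → not eligible.
Mental Health Benefit — status full-time ✓ (not excluded); service 739 days ≥ 6 months (≈180 days) ✓; age 37 ≥ 21 ✓; 36 hrs/wk ≥ 24 ✓ → eligible.

Mental Health Benefit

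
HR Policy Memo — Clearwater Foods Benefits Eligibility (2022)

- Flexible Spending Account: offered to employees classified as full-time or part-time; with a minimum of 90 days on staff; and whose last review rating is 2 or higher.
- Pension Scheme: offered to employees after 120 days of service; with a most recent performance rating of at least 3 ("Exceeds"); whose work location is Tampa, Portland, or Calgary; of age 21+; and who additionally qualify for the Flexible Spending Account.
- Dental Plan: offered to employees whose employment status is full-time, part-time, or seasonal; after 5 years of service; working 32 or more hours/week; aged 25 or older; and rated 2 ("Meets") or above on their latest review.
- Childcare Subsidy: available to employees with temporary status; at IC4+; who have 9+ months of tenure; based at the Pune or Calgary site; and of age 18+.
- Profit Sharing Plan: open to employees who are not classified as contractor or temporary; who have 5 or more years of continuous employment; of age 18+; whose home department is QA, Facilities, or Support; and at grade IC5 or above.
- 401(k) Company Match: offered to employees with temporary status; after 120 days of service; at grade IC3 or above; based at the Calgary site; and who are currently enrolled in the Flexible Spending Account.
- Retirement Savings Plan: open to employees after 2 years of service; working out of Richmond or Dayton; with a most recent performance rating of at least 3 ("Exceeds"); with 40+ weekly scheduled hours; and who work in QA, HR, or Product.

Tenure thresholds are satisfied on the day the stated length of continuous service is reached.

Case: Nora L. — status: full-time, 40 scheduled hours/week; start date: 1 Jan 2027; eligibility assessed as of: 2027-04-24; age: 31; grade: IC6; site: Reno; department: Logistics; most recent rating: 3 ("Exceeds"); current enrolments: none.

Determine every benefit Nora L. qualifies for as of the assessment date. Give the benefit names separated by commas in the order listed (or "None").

Service from 1 Jan 2027 to 2027-04-24: 113 days.
Flexible Spending Account — status full-time ✓; service 113 days ≥ 90 days ✓; rating 3 ≥ 2 ✓ → eligible.
Pension Scheme — service 113 days < 120 days ✗ → not eligible.
Dental Plan — status full-time ✓; service 113 days < 5 years (≈1825 days) ✗ → not eligible.
Childcare Subsidy — status full-time ✗ (requires temporary) → not eligible.
Profit Sharing Plan — status full-time ✓ (not excluded); service 113 days < 5 years (≈1825 days) ✗ → not eligible.
401(k) Company Match — status full-time ✗ (requires temporary) → not eligible.
Retirement Savings Plan — service 113 days < 2 years (≈730 days) ✗ → not eligible.

Flexible Spending Account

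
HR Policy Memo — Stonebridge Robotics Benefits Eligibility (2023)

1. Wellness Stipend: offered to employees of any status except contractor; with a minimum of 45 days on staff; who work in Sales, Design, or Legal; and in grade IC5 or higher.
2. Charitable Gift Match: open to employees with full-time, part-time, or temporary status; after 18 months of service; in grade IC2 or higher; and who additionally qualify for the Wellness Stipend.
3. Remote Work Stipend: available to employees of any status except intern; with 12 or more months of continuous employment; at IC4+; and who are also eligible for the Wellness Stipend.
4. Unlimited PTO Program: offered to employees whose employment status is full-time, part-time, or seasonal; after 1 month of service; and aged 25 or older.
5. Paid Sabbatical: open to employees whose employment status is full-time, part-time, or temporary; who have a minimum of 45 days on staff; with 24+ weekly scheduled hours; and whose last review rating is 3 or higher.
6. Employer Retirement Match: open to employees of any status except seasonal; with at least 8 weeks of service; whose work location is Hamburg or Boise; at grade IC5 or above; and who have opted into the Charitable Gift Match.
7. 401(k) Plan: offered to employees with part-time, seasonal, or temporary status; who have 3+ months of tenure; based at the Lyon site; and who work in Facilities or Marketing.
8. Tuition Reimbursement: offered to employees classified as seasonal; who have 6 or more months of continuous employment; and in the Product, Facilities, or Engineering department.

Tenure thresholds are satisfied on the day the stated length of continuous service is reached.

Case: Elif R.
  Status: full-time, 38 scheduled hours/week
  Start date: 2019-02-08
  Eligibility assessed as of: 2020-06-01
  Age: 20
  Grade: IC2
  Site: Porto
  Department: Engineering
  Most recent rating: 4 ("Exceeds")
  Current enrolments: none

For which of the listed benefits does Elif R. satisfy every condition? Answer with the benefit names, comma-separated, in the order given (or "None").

Service from 2019-02-08 to 2020-06-01: 479 days.
Wellness Stipend — status full-time ✓ (not excluded); service 479 days ≥ 45 days ✓; dept Engineering ✗ → not eligible.
Charitable Gift Match — status full-time ✓; service 479 days < 18 months (≈540 days) ✗ → not eligible.
Remote Work Stipend — status full-time ✓ (not excluded); service 479 days ≥ 12 months (≈360 days) ✓; grade IC2 < IC4 ✗ → not eligible.
Unlimited PTO Program — status full-time ✓; service 479 days ≥ 1 month (≈30 days) ✓; age 20 < 25 ✗ → not eligible.
Paid Sabbatical — status full-time ✓; service 479 days ≥ 45 days ✓; 38 hrs/wk ≥ 24 ✓; rating 4 ≥ 3 ✓ → eligible.
Employer Retirement Match — status full-time ✓ (not excluded); service 479 days ≥ 8 weeks (≈56 days) ✓; site Porto ✗ (not Hamburg or Boise) → not eligible.
401(k) Plan — status full-time ✗ (requires part-time, seasonal, or temporary) → not eligible.
Tuition Reimbursement — status full-time ✗ (requires seasonal) → not eligible.

Paid Sabbatical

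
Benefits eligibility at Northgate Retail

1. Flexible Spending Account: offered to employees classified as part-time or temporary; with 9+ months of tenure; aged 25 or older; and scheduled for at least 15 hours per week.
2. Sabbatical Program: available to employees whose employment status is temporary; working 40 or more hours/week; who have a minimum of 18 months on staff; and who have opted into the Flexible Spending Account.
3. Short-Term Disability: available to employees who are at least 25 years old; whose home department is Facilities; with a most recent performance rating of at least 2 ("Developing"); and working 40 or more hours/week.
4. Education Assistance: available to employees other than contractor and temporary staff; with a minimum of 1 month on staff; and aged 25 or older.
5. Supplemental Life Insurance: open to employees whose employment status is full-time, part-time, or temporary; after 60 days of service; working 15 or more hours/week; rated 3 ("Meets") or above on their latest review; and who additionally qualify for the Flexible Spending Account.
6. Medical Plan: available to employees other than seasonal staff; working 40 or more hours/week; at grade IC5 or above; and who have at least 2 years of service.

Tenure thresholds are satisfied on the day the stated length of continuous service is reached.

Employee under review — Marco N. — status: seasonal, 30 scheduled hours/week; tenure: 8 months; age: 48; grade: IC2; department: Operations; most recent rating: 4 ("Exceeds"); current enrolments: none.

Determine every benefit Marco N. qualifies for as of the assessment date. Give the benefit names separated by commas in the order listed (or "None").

Education Assistance

Flexible Spending Account — status seasonal ✗ (requires part-time or temporary) → not eligible.
Sabbatical Program — status seasonal ✗ (requires temporary) → not eligible.
Short-Term Disability — age 48 ≥ 25 ✓; dept Operations ✗ → not eligible.
Education Assistance — status seasonal ✓ (not excluded); service 8 months ≥ 1 month ✓; age 48 ≥ 25 ✓ → eligible.
Supplemental Life Insurance — status seasonal ✗ (requires full-time, part-time, or temporary) → not eligible.
Medical Plan — status seasonal ✗ (excluded) → not eligible.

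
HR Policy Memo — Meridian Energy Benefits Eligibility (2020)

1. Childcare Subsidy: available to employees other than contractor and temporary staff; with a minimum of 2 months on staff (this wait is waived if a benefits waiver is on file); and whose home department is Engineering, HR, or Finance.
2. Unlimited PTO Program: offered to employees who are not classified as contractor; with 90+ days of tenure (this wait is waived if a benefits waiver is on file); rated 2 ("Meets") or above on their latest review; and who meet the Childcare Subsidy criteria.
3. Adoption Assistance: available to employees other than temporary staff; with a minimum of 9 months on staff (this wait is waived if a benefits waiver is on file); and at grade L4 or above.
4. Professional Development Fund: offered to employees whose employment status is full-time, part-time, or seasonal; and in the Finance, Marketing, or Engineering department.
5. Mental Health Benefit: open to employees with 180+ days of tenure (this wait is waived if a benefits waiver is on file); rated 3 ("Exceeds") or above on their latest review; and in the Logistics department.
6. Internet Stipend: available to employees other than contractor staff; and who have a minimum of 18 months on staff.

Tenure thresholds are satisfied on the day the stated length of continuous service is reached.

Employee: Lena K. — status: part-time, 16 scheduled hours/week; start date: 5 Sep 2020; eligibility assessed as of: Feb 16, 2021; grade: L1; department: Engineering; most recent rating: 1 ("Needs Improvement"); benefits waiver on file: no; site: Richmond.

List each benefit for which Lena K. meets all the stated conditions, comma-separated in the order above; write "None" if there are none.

Service from 5 Sep 2020 to Feb 16, 2021: 164 days.
Childcare Subsidy — status part-time ✓ (not excluded); no waiver, service 164 days ≥ 2 months (≈60 days) ✓; dept Engineering ✓ → eligible.
Unlimited PTO Program — status part-time ✓ (not excluded); no waiver, service 164 days ≥ 90 days ✓; rating 1 < 2 ✗ → not eligible.
Adoption Assistance — status part-time ✓ (not excluded); no waiver, service 164 days < 9 months (≈270 days) ✗ → not eligible.
Professional Development Fund — status part-time ✓; dept Engineering ✓ → eligible.
Mental Health Benefit — no waiver, service 164 days < 180 days ✗ → not eligible.
Internet Stipend — status part-time ✓ (not excluded); service 164 days < 18 months (≈540 days) ✗ → not eligible.

Childcare Subsidy, Professional Development Fund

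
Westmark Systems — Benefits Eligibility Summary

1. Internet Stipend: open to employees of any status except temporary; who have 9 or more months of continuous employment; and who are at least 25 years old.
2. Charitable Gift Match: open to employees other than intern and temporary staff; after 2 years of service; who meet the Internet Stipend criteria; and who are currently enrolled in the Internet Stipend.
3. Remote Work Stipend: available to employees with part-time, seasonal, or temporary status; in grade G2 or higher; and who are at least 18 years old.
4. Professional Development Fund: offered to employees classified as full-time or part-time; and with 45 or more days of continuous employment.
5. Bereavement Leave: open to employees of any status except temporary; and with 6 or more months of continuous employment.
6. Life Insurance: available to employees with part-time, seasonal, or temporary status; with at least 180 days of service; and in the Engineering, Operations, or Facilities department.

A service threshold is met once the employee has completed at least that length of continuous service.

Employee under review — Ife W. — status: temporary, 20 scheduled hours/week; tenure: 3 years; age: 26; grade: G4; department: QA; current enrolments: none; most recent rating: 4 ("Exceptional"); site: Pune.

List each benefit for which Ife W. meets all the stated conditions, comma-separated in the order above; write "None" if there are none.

Internet Stipend — status temporary ✗ (excluded) → not eligible.
Charitable Gift Match — status temporary ✗ (excluded) → not eligible.
Remote Work Stipend — status temporary ✓; grade G4 ≥ G2 ✓; age 26 ≥ 18 ✓ → eligible.
Professional Development Fund — status temporary ✗ (requires full-time or part-time) → not eligible.
Bereavement Leave — status temporary ✗ (excluded) → not eligible.
Life Insurance — status temporary ✓; service 3 years ≥ 180 days ✓; dept QA ✗ → not eligible.

Remote Work Stipend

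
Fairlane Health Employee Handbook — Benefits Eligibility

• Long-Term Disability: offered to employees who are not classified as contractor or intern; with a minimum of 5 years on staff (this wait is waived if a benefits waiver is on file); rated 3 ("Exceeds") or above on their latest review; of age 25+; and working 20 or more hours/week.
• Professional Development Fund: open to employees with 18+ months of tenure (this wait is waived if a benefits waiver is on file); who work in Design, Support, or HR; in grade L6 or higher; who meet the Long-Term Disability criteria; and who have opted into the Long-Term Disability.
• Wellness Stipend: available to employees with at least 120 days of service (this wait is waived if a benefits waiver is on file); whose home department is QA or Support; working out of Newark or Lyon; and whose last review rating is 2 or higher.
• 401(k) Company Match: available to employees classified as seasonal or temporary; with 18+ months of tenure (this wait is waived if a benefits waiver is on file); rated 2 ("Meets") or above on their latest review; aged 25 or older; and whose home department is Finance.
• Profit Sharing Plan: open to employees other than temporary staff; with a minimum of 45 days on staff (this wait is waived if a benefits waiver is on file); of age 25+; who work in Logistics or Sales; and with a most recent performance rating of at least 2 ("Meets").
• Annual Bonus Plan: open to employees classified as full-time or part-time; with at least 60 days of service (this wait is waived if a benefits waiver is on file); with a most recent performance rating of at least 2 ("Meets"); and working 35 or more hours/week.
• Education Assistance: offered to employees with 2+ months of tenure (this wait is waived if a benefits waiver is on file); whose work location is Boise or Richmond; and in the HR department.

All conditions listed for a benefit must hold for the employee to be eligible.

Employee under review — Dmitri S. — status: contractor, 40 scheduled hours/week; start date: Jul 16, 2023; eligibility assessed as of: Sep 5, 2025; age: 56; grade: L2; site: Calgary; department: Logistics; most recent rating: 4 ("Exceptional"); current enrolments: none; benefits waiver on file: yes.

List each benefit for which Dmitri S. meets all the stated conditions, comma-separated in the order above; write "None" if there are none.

Service from Jul 16, 2023 to Sep 5, 2025: 782 days.
Long-Term Disability — status contractor ✗ (excluded) → not eligible.
Professional Development Fund — benefits waiver on file ✓; dept Logistics ✗ → not eligible.
Wellness Stipend — benefits waiver on file ✓; dept Logistics ✗ → not eligible.
401(k) Company Match — status contractor ✗ (requires seasonal or temporary) → not eligible.
Profit Sharing Plan — status contractor ✓ (not excluded); benefits waiver on file ✓; age 56 ≥ 25 ✓; dept Logistics ✓; rating 4 ≥ 2 ✓ → eligible.
Annual Bonus Plan — status contractor ✗ (requires full-time or part-time) → not eligible.
Education Assistance — benefits waiver on file ✓; site Calgary ✗ (not Boise or Richmond) → not eligible.

Profit Sharing Plan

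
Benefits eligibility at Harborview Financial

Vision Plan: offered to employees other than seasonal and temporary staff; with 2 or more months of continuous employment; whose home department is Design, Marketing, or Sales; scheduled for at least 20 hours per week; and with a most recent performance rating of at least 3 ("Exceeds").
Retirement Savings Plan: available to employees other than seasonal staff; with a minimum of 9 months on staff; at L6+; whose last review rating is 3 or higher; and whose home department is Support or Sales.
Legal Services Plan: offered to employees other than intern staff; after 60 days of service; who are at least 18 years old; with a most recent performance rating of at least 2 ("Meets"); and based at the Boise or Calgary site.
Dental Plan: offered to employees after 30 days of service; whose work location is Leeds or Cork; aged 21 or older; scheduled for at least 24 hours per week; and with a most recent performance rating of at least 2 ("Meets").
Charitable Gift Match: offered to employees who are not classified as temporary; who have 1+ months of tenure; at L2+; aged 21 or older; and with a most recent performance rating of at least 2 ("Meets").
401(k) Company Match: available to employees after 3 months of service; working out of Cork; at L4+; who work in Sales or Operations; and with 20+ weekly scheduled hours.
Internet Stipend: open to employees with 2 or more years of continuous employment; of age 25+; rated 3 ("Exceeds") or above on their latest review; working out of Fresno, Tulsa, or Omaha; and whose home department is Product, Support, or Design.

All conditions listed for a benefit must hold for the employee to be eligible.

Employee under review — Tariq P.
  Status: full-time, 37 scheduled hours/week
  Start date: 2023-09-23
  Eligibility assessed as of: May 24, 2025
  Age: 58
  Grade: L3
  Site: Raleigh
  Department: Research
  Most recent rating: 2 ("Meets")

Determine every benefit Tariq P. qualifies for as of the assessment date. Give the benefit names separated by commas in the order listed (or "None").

Service from 2023-09-23 to May 24, 2025: 609 days.
Vision Plan — status full-time ✓ (not excluded); service 609 days ≥ 2 months (≈60 days) ✓; dept Research ✗ → not eligible.
Retirement Savings Plan — status full-time ✓ (not excluded); service 609 days ≥ 9 months (≈270 days) ✓; grade L3 < L6 ✗ → not eligible.
Legal Services Plan — status full-time ✓ (not excluded); service 609 days ≥ 60 days ✓; age 58 ≥ 18 ✓; rating 2 ≥ 2 ✓; site Raleigh ✗ (not Boise or Calgary) → not eligible.
Dental Plan — service 609 days ≥ 30 days ✓; site Raleigh ✗ (not Leeds or Cork) → not eligible.
Charitable Gift Match — status full-time ✓ (not excluded); service 609 days ≥ 1 month (≈30 days) ✓; grade L3 ≥ L2 ✓; age 58 ≥ 21 ✓; rating 2 ≥ 2 ✓ → eligible.
401(k) Company Match — service 609 days ≥ 3 months (≈90 days) ✓; site Raleigh ✗ (not Cork) → not eligible.
Internet Stipend — service 609 days < 2 years (≈730 days) ✗ → not eligible.

Charitable Gift Match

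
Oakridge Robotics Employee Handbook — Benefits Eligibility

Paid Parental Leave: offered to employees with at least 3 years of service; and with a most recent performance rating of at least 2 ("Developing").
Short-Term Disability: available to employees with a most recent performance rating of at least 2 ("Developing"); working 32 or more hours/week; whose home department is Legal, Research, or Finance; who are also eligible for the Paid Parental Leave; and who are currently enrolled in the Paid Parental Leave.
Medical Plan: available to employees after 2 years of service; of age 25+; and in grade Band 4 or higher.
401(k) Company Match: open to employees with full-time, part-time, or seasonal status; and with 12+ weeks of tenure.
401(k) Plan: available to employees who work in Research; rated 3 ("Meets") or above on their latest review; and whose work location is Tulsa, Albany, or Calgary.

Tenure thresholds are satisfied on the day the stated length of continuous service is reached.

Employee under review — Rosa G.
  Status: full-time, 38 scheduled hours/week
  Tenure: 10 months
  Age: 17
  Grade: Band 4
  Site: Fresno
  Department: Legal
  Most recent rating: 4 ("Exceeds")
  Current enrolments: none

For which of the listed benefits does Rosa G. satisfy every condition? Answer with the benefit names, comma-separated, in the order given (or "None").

Paid Parental Leave — service 10 months < 3 years (≈1095 days) ✗ → not eligible.
Short-Term Disability — rating 4 ≥ 2 ✓; 38 hrs/wk ≥ 32 ✓; dept Legal ✓; not eligible for Paid Parental Leave ✗ → not eligible.
Medical Plan — service 10 months < 2 years (≈730 days) ✗ → not eligible.
401(k) Company Match — status full-time ✓; service 10 months ≥ 12 weeks (≈84 days) ✓ → eligible.
401(k) Plan — dept Legal ✗ → not eligible.

401(k) Company Match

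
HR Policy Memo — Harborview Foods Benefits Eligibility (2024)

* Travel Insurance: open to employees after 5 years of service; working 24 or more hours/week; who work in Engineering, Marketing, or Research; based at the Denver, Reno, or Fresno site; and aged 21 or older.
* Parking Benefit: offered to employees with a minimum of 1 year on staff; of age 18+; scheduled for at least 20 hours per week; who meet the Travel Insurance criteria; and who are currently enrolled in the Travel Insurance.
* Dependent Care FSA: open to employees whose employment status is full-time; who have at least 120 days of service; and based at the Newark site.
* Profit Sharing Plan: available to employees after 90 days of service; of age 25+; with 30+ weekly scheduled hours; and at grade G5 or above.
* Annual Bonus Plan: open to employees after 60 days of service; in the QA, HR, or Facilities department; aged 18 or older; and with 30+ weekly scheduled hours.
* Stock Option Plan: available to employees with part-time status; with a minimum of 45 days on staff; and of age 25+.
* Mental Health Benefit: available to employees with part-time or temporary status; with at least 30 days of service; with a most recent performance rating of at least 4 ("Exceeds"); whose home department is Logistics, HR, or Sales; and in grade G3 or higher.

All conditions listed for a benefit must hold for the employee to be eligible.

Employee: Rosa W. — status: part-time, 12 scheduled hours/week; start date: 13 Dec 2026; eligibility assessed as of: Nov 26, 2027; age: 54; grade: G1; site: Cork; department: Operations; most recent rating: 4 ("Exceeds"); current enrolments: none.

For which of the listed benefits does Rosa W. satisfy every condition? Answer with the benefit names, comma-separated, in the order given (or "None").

Service from 13 Dec 2026 to Nov 26, 2027: 348 days.
Travel Insurance — service 348 days < 5 years (≈1825 days) ✗ → not eligible.
Parking Benefit — service 348 days < 1 year (≈365 days) ✗ → not eligible.
Dependent Care FSA — status part-time ✗ (requires full-time) → not eligible.
Profit Sharing Plan — service 348 days ≥ 90 days ✓; age 54 ≥ 25 ✓; 12 hrs/wk < 30 ✗ → not eligible.
Annual Bonus Plan — service 348 days ≥ 60 days ✓; dept Operations ✗ → not eligible.
Stock Option Plan — status part-time ✓; service 348 days ≥ 45 days ✓; age 54 ≥ 25 ✓ → eligible.
Mental Health Benefit — status part-time ✓; service 348 days ≥ 30 days ✓; rating 4 ≥ 4 ✓; dept Operations ✗ → not eligible.

Stock Option Plan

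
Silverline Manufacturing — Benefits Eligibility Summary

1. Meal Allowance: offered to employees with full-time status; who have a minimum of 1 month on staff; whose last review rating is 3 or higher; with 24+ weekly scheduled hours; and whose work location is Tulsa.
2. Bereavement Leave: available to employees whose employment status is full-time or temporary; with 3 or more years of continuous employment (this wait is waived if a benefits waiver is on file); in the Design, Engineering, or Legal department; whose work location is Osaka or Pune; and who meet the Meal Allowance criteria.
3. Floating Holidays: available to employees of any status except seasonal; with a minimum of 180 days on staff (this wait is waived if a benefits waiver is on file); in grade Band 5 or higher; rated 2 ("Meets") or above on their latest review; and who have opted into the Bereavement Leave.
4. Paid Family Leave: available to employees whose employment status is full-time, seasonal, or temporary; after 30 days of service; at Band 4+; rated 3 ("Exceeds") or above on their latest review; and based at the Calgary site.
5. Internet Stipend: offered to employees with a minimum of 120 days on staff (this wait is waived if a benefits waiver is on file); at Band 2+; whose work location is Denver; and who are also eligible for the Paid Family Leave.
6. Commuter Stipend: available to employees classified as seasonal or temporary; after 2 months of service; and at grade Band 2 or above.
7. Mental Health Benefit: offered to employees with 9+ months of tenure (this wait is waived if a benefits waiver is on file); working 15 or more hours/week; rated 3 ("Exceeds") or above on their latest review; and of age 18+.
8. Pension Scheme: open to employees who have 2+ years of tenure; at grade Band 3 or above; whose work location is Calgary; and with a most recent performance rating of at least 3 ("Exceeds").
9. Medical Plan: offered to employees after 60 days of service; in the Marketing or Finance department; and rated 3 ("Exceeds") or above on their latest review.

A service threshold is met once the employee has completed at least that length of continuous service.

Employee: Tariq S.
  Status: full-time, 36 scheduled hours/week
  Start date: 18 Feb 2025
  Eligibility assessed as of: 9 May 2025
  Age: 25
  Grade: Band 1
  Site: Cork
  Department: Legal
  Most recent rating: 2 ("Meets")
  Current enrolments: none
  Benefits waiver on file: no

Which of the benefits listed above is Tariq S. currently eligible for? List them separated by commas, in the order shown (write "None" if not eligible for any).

Service from 18 Feb 2025 to 9 May 2025: 80 days.
Meal Allowance — status full-time ✓; service 80 days ≥ 1 month (≈30 days) ✓; rating 2 < 3 ✗ → not eligible.
Bereavement Leave — status full-time ✓; no waiver, service 80 days < 3 years (≈1095 days) ✗ → not eligible.
Floating Holidays — status full-time ✓ (not excluded); no waiver, service 80 days < 180 days ✗ → not eligible.
Paid Family Leave — status full-time ✓; service 80 days ≥ 30 days ✓; grade Band 1 < Band 4 ✗ → not eligible.
Internet Stipend — no waiver, service 80 days < 120 days ✗ → not eligible.
Commuter Stipend — status full-time ✗ (requires seasonal or temporary) → not eligible.
Mental Health Benefit — no waiver, service 80 days < 9 months (≈270 days) ✗ → not eligible.
Pension Scheme — service 80 days < 2 years (≈730 days) ✗ → not eligible.
Medical Plan — service 80 days ≥ 60 days ✓; dept Legal ✗ → not eligible.

None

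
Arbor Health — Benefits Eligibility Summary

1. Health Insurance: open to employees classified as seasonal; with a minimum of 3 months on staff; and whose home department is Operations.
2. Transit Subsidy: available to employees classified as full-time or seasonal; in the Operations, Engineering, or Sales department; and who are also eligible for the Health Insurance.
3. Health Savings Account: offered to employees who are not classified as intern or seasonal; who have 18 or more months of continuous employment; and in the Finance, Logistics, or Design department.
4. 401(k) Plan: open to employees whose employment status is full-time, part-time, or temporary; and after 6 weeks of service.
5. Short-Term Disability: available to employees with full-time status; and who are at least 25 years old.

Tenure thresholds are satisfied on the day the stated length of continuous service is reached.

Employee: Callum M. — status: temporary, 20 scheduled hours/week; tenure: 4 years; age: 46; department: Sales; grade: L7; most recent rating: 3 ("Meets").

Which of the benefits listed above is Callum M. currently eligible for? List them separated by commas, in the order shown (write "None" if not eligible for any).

Health Insurance — status temporary ✗ (requires seasonal) → not eligible.
Transit Subsidy — status temporary ✗ (requires full-time or seasonal) → not eligible.
Health Savings Account — status temporary ✓ (not excluded); service 4 years ≥ 18 months (≈540 days) ✓; dept Sales ✗ → not eligible.
401(k) Plan — status temporary ✓; service 4 years ≥ 6 weeks (≈42 days) ✓ → eligible.
Short-Term Disability — status temporary ✗ (requires full-time) → not eligible.

401(k) Plan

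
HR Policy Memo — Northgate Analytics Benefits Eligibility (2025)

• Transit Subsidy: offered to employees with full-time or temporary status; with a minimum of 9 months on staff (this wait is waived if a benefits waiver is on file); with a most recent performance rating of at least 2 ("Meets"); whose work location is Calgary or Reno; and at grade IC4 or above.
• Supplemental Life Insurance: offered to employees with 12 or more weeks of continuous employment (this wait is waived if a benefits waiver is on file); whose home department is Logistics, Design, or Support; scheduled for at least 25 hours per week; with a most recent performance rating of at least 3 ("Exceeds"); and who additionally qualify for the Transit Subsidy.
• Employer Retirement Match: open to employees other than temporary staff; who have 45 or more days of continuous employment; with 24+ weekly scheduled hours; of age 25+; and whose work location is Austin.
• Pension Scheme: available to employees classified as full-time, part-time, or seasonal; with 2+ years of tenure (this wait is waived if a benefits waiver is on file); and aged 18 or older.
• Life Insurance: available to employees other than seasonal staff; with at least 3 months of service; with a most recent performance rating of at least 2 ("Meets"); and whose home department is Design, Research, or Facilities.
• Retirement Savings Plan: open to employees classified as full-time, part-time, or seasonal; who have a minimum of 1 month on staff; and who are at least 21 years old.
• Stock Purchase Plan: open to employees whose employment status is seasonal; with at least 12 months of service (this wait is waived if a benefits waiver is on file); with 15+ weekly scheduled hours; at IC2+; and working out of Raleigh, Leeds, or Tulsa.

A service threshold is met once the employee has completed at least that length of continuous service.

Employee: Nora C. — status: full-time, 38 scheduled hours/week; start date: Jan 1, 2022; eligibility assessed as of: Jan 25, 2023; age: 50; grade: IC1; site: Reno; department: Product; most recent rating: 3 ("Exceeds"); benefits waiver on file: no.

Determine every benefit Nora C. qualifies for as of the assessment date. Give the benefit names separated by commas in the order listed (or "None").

Service from Jan 1, 2022 to Jan 25, 2023: 389 days.
Transit Subsidy — status full-time ✓; no waiver, service 389 days ≥ 9 months (≈270 days) ✓; rating 3 ≥ 2 ✓; site Reno ✓; grade IC1 < IC4 ✗ → not eligible.
Supplemental Life Insurance — no waiver, service 389 days ≥ 12 weeks (≈84 days) ✓; dept Product ✗ → not eligible.
Employer Retirement Match — status full-time ✓ (not excluded); service 389 days ≥ 45 days ✓; 38 hrs/wk ≥ 24 ✓; age 50 ≥ 25 ✓; site Reno ✗ (not Austin) → not eligible.
Pension Scheme — status full-time ✓; no waiver, service 389 days < 2 years (≈730 days) ✗ → not eligible.
Life Insurance — status full-time ✓ (not excluded); service 389 days ≥ 3 months (≈90 days) ✓; rating 3 ≥ 2 ✓; dept Product ✗ → not eligible.
Retirement Savings Plan — status full-time ✓; service 389 days ≥ 1 month (≈30 days) ✓; age 50 ≥ 21 ✓ → eligible.
Stock Purchase Plan — status full-time ✗ (requires seasonal) → not eligible.

Retirement Savings Plan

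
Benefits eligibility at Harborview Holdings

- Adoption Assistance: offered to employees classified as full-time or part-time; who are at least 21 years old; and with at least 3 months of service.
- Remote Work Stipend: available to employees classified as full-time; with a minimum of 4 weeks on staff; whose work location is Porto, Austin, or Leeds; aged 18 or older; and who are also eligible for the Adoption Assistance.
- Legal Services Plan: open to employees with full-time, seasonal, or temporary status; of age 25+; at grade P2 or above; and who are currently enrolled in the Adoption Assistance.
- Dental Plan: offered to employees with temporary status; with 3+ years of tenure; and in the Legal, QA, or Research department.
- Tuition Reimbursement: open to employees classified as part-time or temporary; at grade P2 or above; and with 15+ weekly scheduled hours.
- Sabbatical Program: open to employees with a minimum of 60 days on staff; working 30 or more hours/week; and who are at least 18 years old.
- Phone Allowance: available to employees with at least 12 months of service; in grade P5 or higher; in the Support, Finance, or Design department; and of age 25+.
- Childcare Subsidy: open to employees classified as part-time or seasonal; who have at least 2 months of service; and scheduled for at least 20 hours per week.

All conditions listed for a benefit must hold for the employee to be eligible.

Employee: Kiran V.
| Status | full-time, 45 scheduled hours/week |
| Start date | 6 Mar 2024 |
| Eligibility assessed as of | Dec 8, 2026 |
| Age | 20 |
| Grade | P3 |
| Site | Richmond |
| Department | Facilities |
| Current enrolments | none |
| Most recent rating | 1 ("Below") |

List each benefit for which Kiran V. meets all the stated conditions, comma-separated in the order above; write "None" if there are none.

Sabbatical Program

Service from 6 Mar 2024 to Dec 8, 2026: 1007 days.
Adoption Assistance — status full-time ✓; age 20 < 21 ✗ → not eligible.
Remote Work Stipend — status full-time ✓; service 1007 days ≥ 4 weeks (≈28 days) ✓; site Richmond ✗ (not Porto, Austin, or Leeds) → not eligible.
Legal Services Plan — status full-time ✓; age 20 < 25 ✗ → not eligible.
Dental Plan — status full-time ✗ (requires temporary) → not eligible.
Tuition Reimbursement — status full-time ✗ (requires part-time or temporary) → not eligible.
Sabbatical Program — service 1007 days ≥ 60 days ✓; 45 hrs/wk ≥ 30 ✓; age 20 ≥ 18 ✓ → eligible.
Phone Allowance — service 1007 days ≥ 12 months (≈360 days) ✓; grade P3 < P5 ✗ → not eligible.
Childcare Subsidy — status full-time ✗ (requires part-time or seasonal) → not eligible.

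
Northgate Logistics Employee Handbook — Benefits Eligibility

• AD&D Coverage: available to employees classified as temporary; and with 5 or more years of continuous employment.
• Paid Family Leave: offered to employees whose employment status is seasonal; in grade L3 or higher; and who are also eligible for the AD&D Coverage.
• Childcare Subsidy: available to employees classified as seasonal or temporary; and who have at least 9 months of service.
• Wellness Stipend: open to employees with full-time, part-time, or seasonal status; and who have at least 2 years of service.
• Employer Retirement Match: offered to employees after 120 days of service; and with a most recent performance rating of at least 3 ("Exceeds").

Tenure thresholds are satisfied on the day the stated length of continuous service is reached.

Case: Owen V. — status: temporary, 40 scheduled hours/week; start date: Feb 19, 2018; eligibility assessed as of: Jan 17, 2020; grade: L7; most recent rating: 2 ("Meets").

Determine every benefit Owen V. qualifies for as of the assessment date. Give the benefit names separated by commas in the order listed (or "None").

Service from Feb 19, 2018 to Jan 17, 2020: 697 days.
AD&D Coverage — status temporary ✓; service 697 days < 5 years (≈1825 days) ✗ → not eligible.
Paid Family Leave — status temporary ✗ (requires seasonal) → not eligible.
Childcare Subsidy — status temporary ✓; service 697 days ≥ 9 months (≈270 days) ✓ → eligible.
Wellness Stipend — status temporary ✗ (requires full-time, part-time, or seasonal) → not eligible.
Employer Retirement Match — service 697 days ≥ 120 days ✓; rating 2 < 3 ✗ → not eligible.

Childcare Subsidy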